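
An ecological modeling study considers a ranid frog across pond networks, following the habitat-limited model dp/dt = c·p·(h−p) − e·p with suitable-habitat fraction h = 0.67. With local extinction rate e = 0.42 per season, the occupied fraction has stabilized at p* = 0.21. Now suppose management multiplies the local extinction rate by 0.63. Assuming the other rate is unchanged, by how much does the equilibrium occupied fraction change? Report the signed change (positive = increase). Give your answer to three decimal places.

Balance c(h−p*) = e gives c = e/(0.67 − 0.21000) = 0.42/0.46000 = 0.91304.
New p* = 0.67 − e/c = 0.67 − 0.26460/0.91304 = 0.38020.
Δp* = 0.38020 − 0.21000 = +0.17020.

0.170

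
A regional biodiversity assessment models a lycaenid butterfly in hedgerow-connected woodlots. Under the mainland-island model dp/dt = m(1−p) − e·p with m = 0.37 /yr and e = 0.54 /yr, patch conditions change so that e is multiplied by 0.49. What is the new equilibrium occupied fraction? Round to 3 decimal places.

0.583

Before: p* = 0.37/(0.37+0.54) = 0.4066.
After: m = 0.37, e = 0.2646; p* = 0.37/0.6346 = 0.5830.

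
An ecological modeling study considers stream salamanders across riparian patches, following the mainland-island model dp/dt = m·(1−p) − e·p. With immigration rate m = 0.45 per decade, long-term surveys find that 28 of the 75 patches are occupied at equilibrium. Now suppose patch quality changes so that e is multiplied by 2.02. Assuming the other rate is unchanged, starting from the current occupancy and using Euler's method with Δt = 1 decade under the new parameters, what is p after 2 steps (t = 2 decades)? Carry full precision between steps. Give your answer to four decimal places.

0.3664

Observed p* = 28/75 = 0.37333.
Balance m(1−p*) = e·p* gives e = m(1−p*)/p* = 0.45×0.62667/0.37333 = 0.75536.
Starting from p₀ = 0.37333; update p ← p + (dp/dt)·Δt with the new parameters.
t = 1: p = 0.37333 + (-0.28764) = 0.08569
t = 2: p = 0.08569 + (+0.28069) = 0.36638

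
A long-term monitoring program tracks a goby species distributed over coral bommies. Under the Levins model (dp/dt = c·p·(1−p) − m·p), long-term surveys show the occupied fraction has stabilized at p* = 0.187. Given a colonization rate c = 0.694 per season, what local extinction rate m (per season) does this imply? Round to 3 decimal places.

0.564

At equilibrium c(1−p*) = m.
m = 0.694 × (1 − 0.187) = 0.694 × 0.8130 = 0.5642.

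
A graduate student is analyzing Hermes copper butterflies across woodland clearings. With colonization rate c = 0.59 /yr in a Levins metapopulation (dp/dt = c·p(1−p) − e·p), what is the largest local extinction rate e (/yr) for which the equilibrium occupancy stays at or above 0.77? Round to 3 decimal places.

0.136

1 − e/c ≥ 0.77 ⇒ e ≤ c(1 − 0.77) = 0.59 × 0.2300.
e_max = 0.1357.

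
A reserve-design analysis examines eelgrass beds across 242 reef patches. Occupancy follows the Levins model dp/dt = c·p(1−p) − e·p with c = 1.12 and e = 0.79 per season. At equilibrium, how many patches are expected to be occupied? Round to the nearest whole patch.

p* = 1 − e/c = 1 − 0.79/1.12 = 0.2946.
Expected occupied patches = N × p* = 242 × 0.2946 = 71.30 ≈ 71.

71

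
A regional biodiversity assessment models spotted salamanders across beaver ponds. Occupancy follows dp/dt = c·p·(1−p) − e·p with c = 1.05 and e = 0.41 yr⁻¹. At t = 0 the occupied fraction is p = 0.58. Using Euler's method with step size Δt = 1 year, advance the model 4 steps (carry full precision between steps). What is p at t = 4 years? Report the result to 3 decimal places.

0.609

Update rule: p ← p + [c·p·(1−p) − e·p]·Δt with Δt = 1.
t = 1: p = 0.58000 + (+0.01798) = 0.59798
t = 2: p = 0.59798 + (+0.00725) = 0.60523
t = 3: p = 0.60523 + (+0.00273) = 0.60796
t = 4: p = 0.60796 + (+0.00100) = 0.60896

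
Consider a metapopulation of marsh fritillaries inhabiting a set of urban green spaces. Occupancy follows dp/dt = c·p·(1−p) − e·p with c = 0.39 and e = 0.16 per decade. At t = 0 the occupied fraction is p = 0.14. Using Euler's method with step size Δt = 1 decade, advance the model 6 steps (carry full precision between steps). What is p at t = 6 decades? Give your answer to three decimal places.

Update rule: p ← p + [c·p·(1−p) − e·p]·Δt with Δt = 1.
p: 0.14000 → 0.16456  (Δp = +0.02456)
p: 0.16456 → 0.19184  (Δp = +0.02729)
p: 0.19184 → 0.22161  (Δp = +0.02977)
p: 0.22161 → 0.25343  (Δp = +0.03182)
p: 0.25343 → 0.28667  (Δp = +0.03324)
p: 0.28667 → 0.32056  (Δp = +0.03388)

0.321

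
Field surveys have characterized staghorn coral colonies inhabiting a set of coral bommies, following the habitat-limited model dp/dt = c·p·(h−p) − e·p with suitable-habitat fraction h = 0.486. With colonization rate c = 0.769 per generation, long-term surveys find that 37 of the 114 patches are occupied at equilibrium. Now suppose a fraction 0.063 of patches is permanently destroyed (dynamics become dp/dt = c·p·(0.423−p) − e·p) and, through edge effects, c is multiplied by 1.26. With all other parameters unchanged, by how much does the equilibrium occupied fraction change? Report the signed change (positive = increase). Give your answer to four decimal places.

Observed p* = 37/114 = 0.32456.
Balance c(h−p*) = e gives e = 0.769×(0.486 − 0.32456) = 0.12415.
New p* = 0.423 − e/c = 0.423 − 0.12415/0.96894 = 0.29487.
Δp* = 0.29487 − 0.32456 = -0.02969.

-0.0297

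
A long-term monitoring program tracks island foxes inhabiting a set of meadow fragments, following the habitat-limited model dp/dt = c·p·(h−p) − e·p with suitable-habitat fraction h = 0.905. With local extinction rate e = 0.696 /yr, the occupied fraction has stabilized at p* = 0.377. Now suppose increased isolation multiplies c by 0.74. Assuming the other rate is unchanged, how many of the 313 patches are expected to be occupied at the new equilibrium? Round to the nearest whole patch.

60

Balance c(h−p*) = e gives c = e/(0.905 − 0.37700) = 0.696/0.52800 = 1.31818.
New p* = 0.905 − e/c = 0.905 − 0.69600/0.97545 = 0.19148.
Expected occupied = 313 × 0.19148 = 59.93 ≈ 60.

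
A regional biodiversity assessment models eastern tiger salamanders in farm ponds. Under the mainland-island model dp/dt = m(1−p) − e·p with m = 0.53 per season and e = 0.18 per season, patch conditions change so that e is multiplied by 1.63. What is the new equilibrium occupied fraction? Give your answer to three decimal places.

0.644

Before: p* = 0.53/(0.53+0.18) = 0.7465.
After: m = 0.53, e = 0.2934; p* = 0.53/0.8234 = 0.6437.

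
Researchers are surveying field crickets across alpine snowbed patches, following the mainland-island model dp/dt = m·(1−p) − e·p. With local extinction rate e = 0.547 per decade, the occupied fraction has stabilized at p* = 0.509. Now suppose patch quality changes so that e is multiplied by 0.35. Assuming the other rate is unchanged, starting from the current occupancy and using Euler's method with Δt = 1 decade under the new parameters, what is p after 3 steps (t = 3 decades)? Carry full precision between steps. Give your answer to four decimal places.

0.7442

Balance m(1−p*) = e·p* gives m = e·p*/(1−p*) = 0.547×0.50900/0.49100 = 0.56705.
Starting from p₀ = 0.50900; update p ← p + (dp/dt)·Δt with the new parameters.
  1  |  dp/dt·Δt = +0.180975  |  p_1 = 0.689975
  2  |  dp/dt·Δt = +0.043705  |  p_2 = 0.733680
  3  |  dp/dt·Δt = +0.010555  |  p_3 = 0.744234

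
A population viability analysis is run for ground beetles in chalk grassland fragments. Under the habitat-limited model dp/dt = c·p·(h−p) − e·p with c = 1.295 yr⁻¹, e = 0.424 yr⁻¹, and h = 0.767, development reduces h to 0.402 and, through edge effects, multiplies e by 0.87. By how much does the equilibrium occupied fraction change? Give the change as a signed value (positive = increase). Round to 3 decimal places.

-0.322

Before: p* = h − e/c = 0.767 − 0.424/1.295 = 0.767 − 0.3274 = 0.4396.
After: c = 1.295, e = 0.36888, h = 0.402; p* = 0.402 − 0.36888/1.295 = 0.1172.
Δp* = 0.1172 − 0.4396 = -0.3224.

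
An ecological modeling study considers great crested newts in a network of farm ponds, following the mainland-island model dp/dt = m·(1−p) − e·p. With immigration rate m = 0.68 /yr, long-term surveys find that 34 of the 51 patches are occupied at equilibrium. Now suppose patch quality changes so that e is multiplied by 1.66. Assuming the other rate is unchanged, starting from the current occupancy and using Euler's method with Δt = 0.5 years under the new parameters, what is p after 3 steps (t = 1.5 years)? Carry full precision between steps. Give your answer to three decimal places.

Observed p* = 34/51 = 0.66667.
Balance m(1−p*) = e·p* gives e = m(1−p*)/p* = 0.68×0.33333/0.66667 = 0.34000.
Starting from p₀ = 0.66667; update p ← p + (dp/dt)·Δt with the new parameters.
p: 0.66667 → 0.59187  (Δp = -0.07480)
p: 0.59187 → 0.56361  (Δp = -0.02826)
p: 0.56361 → 0.55293  (Δp = -0.01068)

0.553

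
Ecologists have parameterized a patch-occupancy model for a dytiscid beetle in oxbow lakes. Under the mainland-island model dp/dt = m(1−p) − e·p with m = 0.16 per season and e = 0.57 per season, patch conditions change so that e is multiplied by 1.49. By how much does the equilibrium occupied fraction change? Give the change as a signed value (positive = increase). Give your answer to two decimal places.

-0.06

Before: p* = 0.16/(0.16+0.57) = 0.2192.
After: m = 0.16, e = 0.8493; p* = 0.16/1.0093 = 0.1585.
Δp* = 0.1585 − 0.2192 = -0.0607.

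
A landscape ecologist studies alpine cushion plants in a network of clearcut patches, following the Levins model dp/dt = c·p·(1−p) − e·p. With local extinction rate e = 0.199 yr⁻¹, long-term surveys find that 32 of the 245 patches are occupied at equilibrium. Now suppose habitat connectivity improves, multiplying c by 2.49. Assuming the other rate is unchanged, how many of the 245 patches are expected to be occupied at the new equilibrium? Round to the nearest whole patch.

159

Observed p* = 32/245 = 0.13061.
Balance c(1−p*) = e gives c = e/(1 − 0.13061) = 0.199/0.86939 = 0.22890.
New p* = 1 − e/c = 1 − 0.19900/0.56996 = 0.65085.
Expected occupied = 245 × 0.65085 = 159.46 ≈ 159.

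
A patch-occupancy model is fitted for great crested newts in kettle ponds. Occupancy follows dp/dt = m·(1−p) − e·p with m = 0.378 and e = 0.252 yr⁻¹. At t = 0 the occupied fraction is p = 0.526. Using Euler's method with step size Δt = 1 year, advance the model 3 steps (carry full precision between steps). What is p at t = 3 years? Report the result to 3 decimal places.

0.596

Update rule: p ← p + [m·(1−p) − e·p]·Δt with Δt = 1.
t = 1: p = 0.52600 + (+0.04662) = 0.57262
t = 2: p = 0.57262 + (+0.01725) = 0.58987
t = 3: p = 0.58987 + (+0.00638) = 0.59625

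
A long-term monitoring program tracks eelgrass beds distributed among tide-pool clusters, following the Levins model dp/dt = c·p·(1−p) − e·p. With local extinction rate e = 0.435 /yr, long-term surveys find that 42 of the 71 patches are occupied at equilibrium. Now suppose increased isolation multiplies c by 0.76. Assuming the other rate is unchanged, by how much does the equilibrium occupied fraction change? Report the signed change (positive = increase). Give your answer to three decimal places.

Observed p* = 42/71 = 0.59155.
Balance c(1−p*) = e gives c = e/(1 − 0.59155) = 0.435/0.40845 = 1.06500.
New p* = 1 − e/c = 1 − 0.43500/0.80940 = 0.46256.
Δp* = 0.46256 − 0.59155 = -0.12899.

-0.129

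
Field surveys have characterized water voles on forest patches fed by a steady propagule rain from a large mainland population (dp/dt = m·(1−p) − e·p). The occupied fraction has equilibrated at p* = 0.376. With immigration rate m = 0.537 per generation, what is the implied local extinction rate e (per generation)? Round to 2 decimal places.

At equilibrium m(1−p*) = e·p*, so e = m(1−p*)/p*.
e = 0.537 × 0.6240 / 0.376 = 0.8912.

0.89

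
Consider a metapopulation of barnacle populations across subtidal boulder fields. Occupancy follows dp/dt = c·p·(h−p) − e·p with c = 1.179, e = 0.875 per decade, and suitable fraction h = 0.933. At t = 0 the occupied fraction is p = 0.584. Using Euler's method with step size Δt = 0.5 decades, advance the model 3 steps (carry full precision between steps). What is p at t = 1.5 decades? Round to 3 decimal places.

Update rule: p ← p + [c·p·(h−p) − e·p]·Δt with Δt = 0.5.
step 1: Δp = -0.13535, p = 0.44865
step 2: Δp = -0.06818, p = 0.38047
step 3: Δp = -0.04253, p = 0.33794

0.338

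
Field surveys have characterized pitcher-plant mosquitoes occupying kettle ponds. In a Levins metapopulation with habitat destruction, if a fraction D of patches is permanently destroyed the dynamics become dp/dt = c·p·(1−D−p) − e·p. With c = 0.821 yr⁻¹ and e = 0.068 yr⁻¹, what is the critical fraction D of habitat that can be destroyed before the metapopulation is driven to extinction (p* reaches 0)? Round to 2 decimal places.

The nontrivial equilibrium is p* = (1−D) − e/c; extinction occurs when this hits zero.
So D_crit = 1 − e/c = 1 − 0.068/0.821 = 1 − 0.0828 = 0.9172.
This equals the undisturbed p*, a classic result of Lande's extension.

0.92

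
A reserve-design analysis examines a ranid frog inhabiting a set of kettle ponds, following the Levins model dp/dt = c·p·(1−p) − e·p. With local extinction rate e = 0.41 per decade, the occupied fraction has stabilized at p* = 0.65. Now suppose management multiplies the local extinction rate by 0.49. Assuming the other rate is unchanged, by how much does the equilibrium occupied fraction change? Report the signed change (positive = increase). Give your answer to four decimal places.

0.1785

Balance c(1−p*) = e gives c = e/(1 − 0.65000) = 0.41/0.35000 = 1.17143.
New p* = 1 − e/c = 1 − 0.20090/1.17143 = 0.82850.
Δp* = 0.82850 − 0.65000 = +0.17850.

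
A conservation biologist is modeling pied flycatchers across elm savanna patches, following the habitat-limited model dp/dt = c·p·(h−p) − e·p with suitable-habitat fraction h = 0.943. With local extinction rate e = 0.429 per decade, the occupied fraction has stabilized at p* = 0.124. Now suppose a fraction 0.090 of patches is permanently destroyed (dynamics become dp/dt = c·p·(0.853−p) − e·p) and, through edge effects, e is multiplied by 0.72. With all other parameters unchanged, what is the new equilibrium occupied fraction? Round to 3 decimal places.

Balance c(h−p*) = e gives c = e/(0.943 − 0.12400) = 0.429/0.81900 = 0.52381.
New p* = 0.853 − e/c = 0.853 − 0.30888/0.52381 = 0.26332.

0.263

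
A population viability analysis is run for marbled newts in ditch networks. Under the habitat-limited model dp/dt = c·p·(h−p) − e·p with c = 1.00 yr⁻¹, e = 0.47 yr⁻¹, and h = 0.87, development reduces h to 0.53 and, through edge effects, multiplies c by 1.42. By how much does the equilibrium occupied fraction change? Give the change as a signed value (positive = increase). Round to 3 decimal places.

-0.201

Before: p* = h − e/c = 0.87 − 0.47/1.00 = 0.87 − 0.4700 = 0.4000.
After: c = 1.42, e = 0.47, h = 0.53; p* = 0.53 − 0.47/1.42 = 0.1990.
Δp* = 0.1990 − 0.4000 = -0.2010.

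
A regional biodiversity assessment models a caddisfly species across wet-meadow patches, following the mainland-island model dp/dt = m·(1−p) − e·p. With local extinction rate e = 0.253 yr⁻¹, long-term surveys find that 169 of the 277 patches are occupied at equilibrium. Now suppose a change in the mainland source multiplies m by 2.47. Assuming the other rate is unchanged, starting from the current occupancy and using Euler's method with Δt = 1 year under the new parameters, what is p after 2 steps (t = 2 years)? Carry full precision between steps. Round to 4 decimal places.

0.7846

Observed p* = 169/277 = 0.61011.
Balance m(1−p*) = e·p* gives m = e·p*/(1−p*) = 0.253×0.61011/0.38989 = 0.39590.
Starting from p₀ = 0.61011; update p ← p + (dp/dt)·Δt with the new parameters.
  1  |  dp/dt·Δt = +0.226905  |  p_1 = 0.837014
  2  |  dp/dt·Δt = -0.052385  |  p_2 = 0.784628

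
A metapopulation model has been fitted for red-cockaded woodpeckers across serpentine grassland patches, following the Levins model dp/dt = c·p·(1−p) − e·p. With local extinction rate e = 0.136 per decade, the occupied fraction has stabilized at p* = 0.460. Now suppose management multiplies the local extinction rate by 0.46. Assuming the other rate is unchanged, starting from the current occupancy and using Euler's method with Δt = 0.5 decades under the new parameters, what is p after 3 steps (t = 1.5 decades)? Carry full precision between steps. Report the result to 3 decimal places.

0.509

Balance c(1−p*) = e gives c = e/(1 − 0.46000) = 0.136/0.54000 = 0.25185.
Starting from p₀ = 0.46000; update p ← p + (dp/dt)·Δt with the new parameters.
  1  |  dp/dt·Δt = +0.016891  |  p_1 = 0.476891
  2  |  dp/dt·Δt = +0.016497  |  p_2 = 0.493388
  3  |  dp/dt·Δt = +0.016043  |  p_3 = 0.509431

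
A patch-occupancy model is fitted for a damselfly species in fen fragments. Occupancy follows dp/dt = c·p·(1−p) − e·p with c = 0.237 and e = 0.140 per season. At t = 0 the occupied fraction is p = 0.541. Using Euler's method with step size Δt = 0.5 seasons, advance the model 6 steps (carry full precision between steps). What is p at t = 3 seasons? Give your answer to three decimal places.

Update rule: p ← p + [c·p·(1−p) − e·p]·Δt with Δt = 0.5.
t = 0.5: p = 0.54100 + (-0.00844) = 0.53256
t = 1: p = 0.53256 + (-0.00778) = 0.52478
t = 1.5: p = 0.52478 + (-0.00718) = 0.51759
t = 2: p = 0.51759 + (-0.00664) = 0.51095
t = 2.5: p = 0.51095 + (-0.00616) = 0.50480
t = 3: p = 0.50480 + (-0.00571) = 0.49908

0.499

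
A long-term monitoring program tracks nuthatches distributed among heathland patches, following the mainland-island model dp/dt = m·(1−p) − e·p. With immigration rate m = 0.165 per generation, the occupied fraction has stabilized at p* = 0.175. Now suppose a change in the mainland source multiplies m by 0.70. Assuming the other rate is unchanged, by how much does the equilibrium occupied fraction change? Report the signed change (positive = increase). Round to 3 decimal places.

Balance m(1−p*) = e·p* gives e = m(1−p*)/p* = 0.165×0.82500/0.17500 = 0.77786.
New p* = m/(m+e) = 0.11550/(0.11550+0.77786) = 0.12929.
Δp* = 0.12929 − 0.17500 = -0.04571.

-0.046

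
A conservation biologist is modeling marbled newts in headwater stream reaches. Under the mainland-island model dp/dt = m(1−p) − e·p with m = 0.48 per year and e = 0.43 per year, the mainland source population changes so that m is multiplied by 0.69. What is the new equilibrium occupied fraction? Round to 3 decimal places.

Before: p* = 0.48/(0.48+0.43) = 0.5275.
After: m = 0.3312, e = 0.43; p* = 0.3312/0.7612 = 0.4351.

0.435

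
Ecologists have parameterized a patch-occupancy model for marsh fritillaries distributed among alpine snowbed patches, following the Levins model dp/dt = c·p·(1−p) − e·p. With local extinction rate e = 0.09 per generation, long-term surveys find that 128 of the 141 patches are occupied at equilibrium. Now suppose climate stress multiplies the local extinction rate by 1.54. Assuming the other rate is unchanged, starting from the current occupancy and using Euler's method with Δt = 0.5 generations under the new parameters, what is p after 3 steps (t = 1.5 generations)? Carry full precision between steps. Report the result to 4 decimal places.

Observed p* = 128/141 = 0.90780.
Balance c(1−p*) = e gives c = e/(1 − 0.90780) = 0.09/0.09220 = 0.97615.
Starting from p₀ = 0.90780; update p ← p + (dp/dt)·Δt with the new parameters.
step 1: Δp = -0.02206, p = 0.88574
step 2: Δp = -0.01199, p = 0.87375
step 3: Δp = -0.00671, p = 0.86704

0.8670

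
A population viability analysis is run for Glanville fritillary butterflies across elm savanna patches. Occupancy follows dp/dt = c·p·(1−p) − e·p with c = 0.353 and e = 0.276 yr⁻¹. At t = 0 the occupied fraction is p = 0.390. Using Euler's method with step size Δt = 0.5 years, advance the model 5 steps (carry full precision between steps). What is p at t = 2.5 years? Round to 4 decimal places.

Update rule: p ← p + [c·p·(1−p) − e·p]·Δt with Δt = 0.5.
t = 0.5: p = 0.39000 + (-0.01183) = 0.37817
t = 1: p = 0.37817 + (-0.01068) = 0.36749
t = 1.5: p = 0.36749 + (-0.00969) = 0.35780
t = 2: p = 0.35780 + (-0.00882) = 0.34898
t = 2.5: p = 0.34898 + (-0.00806) = 0.34092

0.3409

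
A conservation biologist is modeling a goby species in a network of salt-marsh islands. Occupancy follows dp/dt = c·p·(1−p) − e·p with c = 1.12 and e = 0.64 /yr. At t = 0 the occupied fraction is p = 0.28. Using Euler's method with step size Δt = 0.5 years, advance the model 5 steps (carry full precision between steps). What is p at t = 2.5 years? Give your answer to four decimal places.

0.3737

Update rule: p ← p + [c·p·(1−p) − e·p]·Δt with Δt = 0.5.
t = 0.5: p = 0.28000 + (+0.02330) = 0.30330
t = 1: p = 0.30330 + (+0.02128) = 0.32457
t = 1.5: p = 0.32457 + (+0.01890) = 0.34348
t = 2: p = 0.34348 + (+0.01637) = 0.35984
t = 2.5: p = 0.35984 + (+0.01385) = 0.37369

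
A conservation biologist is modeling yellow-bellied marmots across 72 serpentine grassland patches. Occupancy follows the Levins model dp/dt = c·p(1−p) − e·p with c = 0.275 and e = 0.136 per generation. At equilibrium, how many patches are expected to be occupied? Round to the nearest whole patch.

p* = 1 − e/c = 1 − 0.136/0.275 = 0.5055.
Expected occupied patches = N × p* = 72 × 0.5055 = 36.39 ≈ 36.

36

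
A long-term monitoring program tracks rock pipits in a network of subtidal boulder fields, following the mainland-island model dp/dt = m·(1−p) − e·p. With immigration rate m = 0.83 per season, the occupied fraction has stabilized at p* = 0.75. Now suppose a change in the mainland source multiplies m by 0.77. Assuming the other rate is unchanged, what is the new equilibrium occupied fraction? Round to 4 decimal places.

0.6979

Balance m(1−p*) = e·p* gives e = m(1−p*)/p* = 0.83×0.25000/0.75000 = 0.27667.
New p* = m/(m+e) = 0.63910/(0.63910+0.27667) = 0.69788.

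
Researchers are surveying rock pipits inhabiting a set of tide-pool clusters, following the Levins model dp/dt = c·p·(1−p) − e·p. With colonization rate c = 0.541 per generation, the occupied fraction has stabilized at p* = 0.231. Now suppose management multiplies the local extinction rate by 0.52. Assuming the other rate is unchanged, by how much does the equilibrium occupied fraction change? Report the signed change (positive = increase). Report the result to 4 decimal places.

0.3691

Balance c(1−p*) = e gives e = 0.541×(1 − 0.23100) = 0.41603.
New p* = 1 − e/c = 1 − 0.21634/0.54100 = 0.60011.
Δp* = 0.60011 − 0.23100 = +0.36911.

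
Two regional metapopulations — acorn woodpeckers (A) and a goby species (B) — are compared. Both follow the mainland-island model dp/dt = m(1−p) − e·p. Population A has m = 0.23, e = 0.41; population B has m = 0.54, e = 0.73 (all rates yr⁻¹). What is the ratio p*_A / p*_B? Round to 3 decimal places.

0.845

A: p*_A = m/(m+e) = 0.23/0.6400 = 0.3594.
B: p*_B = 0.54/1.2700 = 0.4252.
p*_A / p*_B = 0.3594/0.4252 = 0.8452.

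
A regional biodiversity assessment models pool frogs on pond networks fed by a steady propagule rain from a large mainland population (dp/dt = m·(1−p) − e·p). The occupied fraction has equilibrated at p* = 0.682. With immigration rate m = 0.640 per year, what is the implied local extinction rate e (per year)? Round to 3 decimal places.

At equilibrium m(1−p*) = e·p*, so e = m(1−p*)/p*.
e = 0.640 × 0.3180 / 0.682 = 0.2984.

0.298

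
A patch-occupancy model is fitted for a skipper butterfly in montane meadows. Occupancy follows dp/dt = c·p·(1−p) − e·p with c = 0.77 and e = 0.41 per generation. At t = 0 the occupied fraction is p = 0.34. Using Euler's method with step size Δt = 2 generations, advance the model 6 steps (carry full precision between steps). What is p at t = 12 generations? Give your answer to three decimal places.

Update rule: p ← p + [c·p·(1−p) − e·p]·Δt with Δt = 2.
p: 0.34000 → 0.40678  (Δp = +0.06678)
p: 0.40678 → 0.44484  (Δp = +0.03806)
p: 0.44484 → 0.46038  (Δp = +0.01555)
p: 0.46038 → 0.46545  (Δp = +0.00507)
p: 0.46545 → 0.46694  (Δp = +0.00149)
p: 0.46694 → 0.46737  (Δp = +0.00042)

0.467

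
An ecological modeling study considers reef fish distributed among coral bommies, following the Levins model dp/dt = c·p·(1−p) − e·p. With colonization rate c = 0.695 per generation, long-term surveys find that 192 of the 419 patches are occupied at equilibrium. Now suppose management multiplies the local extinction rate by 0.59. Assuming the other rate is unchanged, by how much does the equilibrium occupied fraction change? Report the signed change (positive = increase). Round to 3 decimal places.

Observed p* = 192/419 = 0.45823.
Balance c(1−p*) = e gives e = 0.695×(1 − 0.45823) = 0.37653.
New p* = 1 − e/c = 1 − 0.22215/0.69500 = 0.68036.
Δp* = 0.68036 − 0.45823 = +0.22213.

0.222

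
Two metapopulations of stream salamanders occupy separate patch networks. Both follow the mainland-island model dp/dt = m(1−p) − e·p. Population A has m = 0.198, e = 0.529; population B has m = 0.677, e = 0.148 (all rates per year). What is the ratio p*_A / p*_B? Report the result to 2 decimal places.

0.33

A: p*_A = m/(m+e) = 0.198/0.7270 = 0.2724.
B: p*_B = 0.677/0.8250 = 0.8206.
p*_A / p*_B = 0.2724/0.8206 = 0.3319.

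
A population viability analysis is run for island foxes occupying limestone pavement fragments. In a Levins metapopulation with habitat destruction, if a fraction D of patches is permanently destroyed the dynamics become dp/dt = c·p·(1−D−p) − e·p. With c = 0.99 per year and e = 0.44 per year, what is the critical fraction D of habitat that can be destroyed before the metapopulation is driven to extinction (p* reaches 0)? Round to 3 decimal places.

0.556

The nontrivial equilibrium is p* = (1−D) − e/c; extinction occurs when this hits zero.
So D_crit = 1 − e/c = 1 − 0.44/0.99 = 1 − 0.4444 = 0.5556.
Note this equals the original equilibrium occupancy — the Levins extinction-debt result.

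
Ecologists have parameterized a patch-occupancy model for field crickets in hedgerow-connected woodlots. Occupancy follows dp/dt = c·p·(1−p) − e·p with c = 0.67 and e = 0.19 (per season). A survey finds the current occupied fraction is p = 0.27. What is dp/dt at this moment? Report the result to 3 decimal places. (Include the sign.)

0.081

Colonization term: c·p·(1−p) = 0.67×0.27×0.7300 = 0.13206.
Extinction term: e·p = 0.05130.
dp/dt = 0.13206 − 0.05130 = 0.08076.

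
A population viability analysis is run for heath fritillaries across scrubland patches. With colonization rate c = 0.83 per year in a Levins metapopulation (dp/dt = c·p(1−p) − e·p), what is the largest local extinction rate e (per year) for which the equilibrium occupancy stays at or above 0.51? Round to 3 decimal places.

0.407

1 − e/c ≥ 0.51 ⇒ e ≤ c(1 − 0.51) = 0.83 × 0.4900.
e_max = 0.4067.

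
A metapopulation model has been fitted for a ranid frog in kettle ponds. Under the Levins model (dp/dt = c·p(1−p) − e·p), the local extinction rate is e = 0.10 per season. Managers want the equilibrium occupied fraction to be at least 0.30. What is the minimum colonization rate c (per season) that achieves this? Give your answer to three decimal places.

0.143

p* = 1 − e/c ≥ 0.30 requires e/c ≤ 0.7000, i.e. c ≥ e/0.7000.
c_min = 0.10/0.7000 = 0.1429.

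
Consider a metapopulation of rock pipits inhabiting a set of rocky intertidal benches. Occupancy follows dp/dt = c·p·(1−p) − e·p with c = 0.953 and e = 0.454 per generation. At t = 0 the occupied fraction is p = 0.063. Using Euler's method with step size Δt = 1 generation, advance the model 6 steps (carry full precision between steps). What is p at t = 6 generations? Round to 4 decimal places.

0.3633

Update rule: p ← p + [c·p·(1−p) − e·p]·Δt with Δt = 1.
t = 1: p = 0.06300 + (+0.02765) = 0.09065
t = 2: p = 0.09065 + (+0.03740) = 0.12806
t = 3: p = 0.12806 + (+0.04827) = 0.17633
t = 4: p = 0.17633 + (+0.05836) = 0.23469
t = 5: p = 0.23469 + (+0.06462) = 0.29931
t = 6: p = 0.29931 + (+0.06398) = 0.36329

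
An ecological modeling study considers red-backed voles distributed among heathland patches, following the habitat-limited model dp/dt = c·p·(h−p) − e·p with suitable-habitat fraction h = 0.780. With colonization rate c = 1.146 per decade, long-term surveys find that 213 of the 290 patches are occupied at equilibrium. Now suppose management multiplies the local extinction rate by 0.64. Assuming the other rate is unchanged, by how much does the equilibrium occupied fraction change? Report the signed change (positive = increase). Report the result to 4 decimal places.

Observed p* = 213/290 = 0.73448.
Balance c(h−p*) = e gives e = 1.146×(0.78 − 0.73448) = 0.05217.
New p* = 0.78 − e/c = 0.78 − 0.03339/1.14600 = 0.75086.
Δp* = 0.75086 − 0.73448 = +0.01638.

0.0164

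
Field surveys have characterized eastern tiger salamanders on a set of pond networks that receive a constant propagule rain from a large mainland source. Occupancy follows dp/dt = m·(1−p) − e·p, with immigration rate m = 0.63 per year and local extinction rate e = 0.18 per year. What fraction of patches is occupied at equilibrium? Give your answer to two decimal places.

0.78

Setting dp/dt = 0: m − m·p* = e·p*, so m = (m+e)·p*.
p* = m/(m+e) = 0.63/(0.63+0.18) = 0.63/0.8100 = 0.7778.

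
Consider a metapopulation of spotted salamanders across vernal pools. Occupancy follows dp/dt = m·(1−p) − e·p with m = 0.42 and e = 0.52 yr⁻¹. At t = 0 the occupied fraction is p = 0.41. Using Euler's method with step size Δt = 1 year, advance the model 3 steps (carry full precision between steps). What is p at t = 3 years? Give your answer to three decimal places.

Update rule: p ← p + [m·(1−p) − e·p]·Δt with Δt = 1.
t = 1: p = 0.41000 + (+0.03460) = 0.44460
t = 2: p = 0.44460 + (+0.00208) = 0.44668
t = 3: p = 0.44668 + (+0.00012) = 0.44680

0.447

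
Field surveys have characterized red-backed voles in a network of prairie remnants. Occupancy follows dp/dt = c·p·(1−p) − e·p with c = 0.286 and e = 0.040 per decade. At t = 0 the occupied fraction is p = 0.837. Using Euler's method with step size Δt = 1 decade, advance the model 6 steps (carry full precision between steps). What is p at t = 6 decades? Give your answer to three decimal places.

Update rule: p ← p + [c·p·(1−p) − e·p]·Δt with Δt = 1.
p: 0.83700 → 0.84254  (Δp = +0.00554)
p: 0.84254 → 0.84678  (Δp = +0.00424)
p: 0.84678 → 0.85002  (Δp = +0.00324)
p: 0.85002 → 0.85248  (Δp = +0.00246)
p: 0.85248 → 0.85435  (Δp = +0.00187)
p: 0.85435 → 0.85576  (Δp = +0.00142)

0.856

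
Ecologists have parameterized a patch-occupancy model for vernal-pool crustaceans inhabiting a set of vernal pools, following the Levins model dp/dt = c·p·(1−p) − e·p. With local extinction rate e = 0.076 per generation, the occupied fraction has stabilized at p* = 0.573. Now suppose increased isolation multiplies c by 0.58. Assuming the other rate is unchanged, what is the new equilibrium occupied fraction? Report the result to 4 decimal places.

0.2638

Balance c(1−p*) = e gives c = e/(1 − 0.57300) = 0.076/0.42700 = 0.17799.
New p* = 1 − e/c = 1 − 0.07600/0.10323 = 0.26378.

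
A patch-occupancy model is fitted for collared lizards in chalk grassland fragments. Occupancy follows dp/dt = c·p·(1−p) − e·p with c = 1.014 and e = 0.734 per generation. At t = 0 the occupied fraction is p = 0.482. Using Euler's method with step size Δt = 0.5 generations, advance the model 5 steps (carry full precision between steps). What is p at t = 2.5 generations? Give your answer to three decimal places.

Update rule: p ← p + [c·p·(1−p) − e·p]·Δt with Δt = 0.5.
  1  |  dp/dt·Δt = -0.050308  |  p_1 = 0.431692
  2  |  dp/dt·Δt = -0.034047  |  p_2 = 0.397645
  3  |  dp/dt·Δt = -0.024497  |  p_3 = 0.373148
  4  |  dp/dt·Δt = -0.018354  |  p_4 = 0.354794
  5  |  dp/dt·Δt = -0.014149  |  p_5 = 0.340645

0.341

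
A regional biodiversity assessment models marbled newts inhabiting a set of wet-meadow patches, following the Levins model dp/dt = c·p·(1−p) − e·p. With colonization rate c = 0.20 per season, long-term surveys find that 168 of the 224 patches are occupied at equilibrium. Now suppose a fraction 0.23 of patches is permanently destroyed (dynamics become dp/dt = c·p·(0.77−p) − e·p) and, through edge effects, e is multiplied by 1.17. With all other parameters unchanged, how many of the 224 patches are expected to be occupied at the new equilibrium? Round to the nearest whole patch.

Observed p* = 168/224 = 0.75000.
Balance c(1−p*) = e gives e = 0.20×(1 − 0.75000) = 0.05000.
New p* = 0.77 − e/c = 0.77 − 0.05850/0.20000 = 0.47750.
Expected occupied = 224 × 0.47750 = 106.96 ≈ 107.

107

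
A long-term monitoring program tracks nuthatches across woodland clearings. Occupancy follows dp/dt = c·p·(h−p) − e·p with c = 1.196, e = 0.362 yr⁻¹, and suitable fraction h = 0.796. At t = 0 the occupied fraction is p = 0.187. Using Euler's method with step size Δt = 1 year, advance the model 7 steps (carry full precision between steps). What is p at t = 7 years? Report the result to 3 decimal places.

Update rule: p ← p + [c·p·(h−p) − e·p]·Δt with Δt = 1.
p: 0.18700 → 0.25551  (Δp = +0.06851)
p: 0.25551 → 0.32818  (Δp = +0.07267)
p: 0.32818 → 0.39300  (Δp = +0.06482)
p: 0.39300 → 0.44016  (Δp = +0.04715)
p: 0.44016 → 0.46815  (Δp = +0.02799)
p: 0.46815 → 0.48224  (Δp = +0.01410)
p: 0.48224 → 0.48863  (Δp = +0.00639)

0.489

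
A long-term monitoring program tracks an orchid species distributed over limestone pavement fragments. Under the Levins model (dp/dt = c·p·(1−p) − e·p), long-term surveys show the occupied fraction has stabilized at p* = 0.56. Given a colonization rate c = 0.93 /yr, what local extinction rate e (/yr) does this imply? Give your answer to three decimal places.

At equilibrium c(1−p*) = e.
e = 0.93 × (1 − 0.56) = 0.93 × 0.4400 = 0.4092.

0.409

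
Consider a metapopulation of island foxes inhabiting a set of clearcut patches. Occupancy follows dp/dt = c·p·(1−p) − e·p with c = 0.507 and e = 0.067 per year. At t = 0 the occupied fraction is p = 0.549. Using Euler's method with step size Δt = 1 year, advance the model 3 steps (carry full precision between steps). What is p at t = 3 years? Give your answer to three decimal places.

0.768

Update rule: p ← p + [c·p·(1−p) − e·p]·Δt with Δt = 1.
p: 0.54900 → 0.63775  (Δp = +0.08875)
p: 0.63775 → 0.71215  (Δp = +0.07440)
p: 0.71215 → 0.76837  (Δp = +0.05622)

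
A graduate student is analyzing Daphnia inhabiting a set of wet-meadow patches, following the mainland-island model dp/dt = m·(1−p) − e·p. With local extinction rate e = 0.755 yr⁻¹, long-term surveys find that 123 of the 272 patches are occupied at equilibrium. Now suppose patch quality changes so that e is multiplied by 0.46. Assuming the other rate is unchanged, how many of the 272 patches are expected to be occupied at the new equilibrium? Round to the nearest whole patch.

175

Observed p* = 123/272 = 0.45221.
Balance m(1−p*) = e·p* gives m = e·p*/(1−p*) = 0.755×0.45221/0.54779 = 0.62327.
New p* = m/(m+e) = 0.62327/(0.62327+0.34730) = 0.64217.
Expected occupied = 272 × 0.64217 = 174.67 ≈ 175.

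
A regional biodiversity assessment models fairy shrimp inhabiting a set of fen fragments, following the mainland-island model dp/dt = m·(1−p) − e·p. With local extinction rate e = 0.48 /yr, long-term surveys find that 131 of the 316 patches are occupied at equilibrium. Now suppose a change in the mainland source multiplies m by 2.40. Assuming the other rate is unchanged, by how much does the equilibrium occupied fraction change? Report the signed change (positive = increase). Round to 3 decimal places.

0.215

Observed p* = 131/316 = 0.41456.
Balance m(1−p*) = e·p* gives m = e·p*/(1−p*) = 0.48×0.41456/0.58544 = 0.33990.
New p* = m/(m+e) = 0.81576/(0.81576+0.48000) = 0.62956.
Δp* = 0.62956 − 0.41456 = +0.21500.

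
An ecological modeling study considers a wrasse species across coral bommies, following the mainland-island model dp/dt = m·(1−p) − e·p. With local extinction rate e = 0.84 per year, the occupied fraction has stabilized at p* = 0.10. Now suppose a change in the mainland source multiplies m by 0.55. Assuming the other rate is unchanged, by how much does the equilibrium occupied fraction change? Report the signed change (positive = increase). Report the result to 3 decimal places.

-0.042

Balance m(1−p*) = e·p* gives m = e·p*/(1−p*) = 0.84×0.10000/0.90000 = 0.09333.
New p* = m/(m+e) = 0.05133/(0.05133+0.84000) = 0.05759.
Δp* = 0.05759 − 0.10000 = -0.04241.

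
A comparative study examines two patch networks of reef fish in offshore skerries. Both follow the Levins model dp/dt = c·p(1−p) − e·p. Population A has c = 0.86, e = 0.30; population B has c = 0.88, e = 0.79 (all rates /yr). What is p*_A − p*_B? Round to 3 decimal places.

A: p*_A = 1 − 0.30/0.86 = 0.6512.
B: p*_B = 1 − 0.79/0.88 = 0.1023.
p*_A − p*_B = 0.6512 − 0.1023 = 0.5489.

0.549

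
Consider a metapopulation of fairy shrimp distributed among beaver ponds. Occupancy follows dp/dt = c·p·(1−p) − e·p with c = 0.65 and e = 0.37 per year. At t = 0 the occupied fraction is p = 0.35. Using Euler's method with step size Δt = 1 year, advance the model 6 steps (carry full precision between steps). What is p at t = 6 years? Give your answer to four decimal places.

0.4165

Update rule: p ← p + [c·p·(1−p) − e·p]·Δt with Δt = 1.
p: 0.35000 → 0.36837  (Δp = +0.01837)
p: 0.36837 → 0.38331  (Δp = +0.01494)
p: 0.38331 → 0.39514  (Δp = +0.01182)
p: 0.39514 → 0.40429  (Δp = +0.00915)
p: 0.40429 → 0.41125  (Δp = +0.00696)
p: 0.41125 → 0.41647  (Δp = +0.00522)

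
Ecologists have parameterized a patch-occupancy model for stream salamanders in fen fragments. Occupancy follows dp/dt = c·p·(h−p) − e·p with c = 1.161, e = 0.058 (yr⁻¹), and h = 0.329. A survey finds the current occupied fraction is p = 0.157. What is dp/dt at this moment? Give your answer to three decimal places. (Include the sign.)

0.022

Colonization term: c·p·(h−p) = 1.161×0.157×0.1720 = 0.03135.
Extinction term: e·p = 0.00911.
dp/dt = 0.03135 − 0.00911 = 0.02225.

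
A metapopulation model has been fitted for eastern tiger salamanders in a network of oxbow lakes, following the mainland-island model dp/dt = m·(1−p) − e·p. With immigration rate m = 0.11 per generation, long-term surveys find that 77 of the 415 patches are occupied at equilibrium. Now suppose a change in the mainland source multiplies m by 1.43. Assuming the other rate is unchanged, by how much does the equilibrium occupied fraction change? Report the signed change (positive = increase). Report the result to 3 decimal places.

Observed p* = 77/415 = 0.18554.
Balance m(1−p*) = e·p* gives e = m(1−p*)/p* = 0.11×0.81446/0.18554 = 0.48286.
New p* = m/(m+e) = 0.15730/(0.15730+0.48286) = 0.24572.
Δp* = 0.24572 − 0.18554 = +0.06018.

0.060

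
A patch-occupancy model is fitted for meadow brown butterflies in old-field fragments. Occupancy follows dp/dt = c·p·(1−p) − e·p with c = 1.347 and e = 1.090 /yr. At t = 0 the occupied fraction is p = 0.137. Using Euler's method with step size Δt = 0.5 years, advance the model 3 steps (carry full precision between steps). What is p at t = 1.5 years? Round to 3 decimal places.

Update rule: p ← p + [c·p·(1−p) − e·p]·Δt with Δt = 0.5.
step 1: Δp = +0.00496, p = 0.14196
step 2: Δp = +0.00467, p = 0.14663
step 3: Δp = +0.00436, p = 0.15099

0.151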